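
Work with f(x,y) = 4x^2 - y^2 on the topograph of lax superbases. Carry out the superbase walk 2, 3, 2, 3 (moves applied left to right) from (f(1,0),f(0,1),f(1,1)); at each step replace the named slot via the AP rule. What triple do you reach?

start (4,-1,3) = (f(1,0),f(0,1),f(1,1))
replace slot 2: 2·(4+3) − (-1) = 15 → (4,15,3)
replace slot 3: 2·(4+15) − 3 = 35 → (4,15,35)
replace slot 2: 2·(4+35) − 15 = 63 → (4,63,35)
replace slot 3: 2·(4+63) − 35 = 99 → (4,63,99)

4,63,99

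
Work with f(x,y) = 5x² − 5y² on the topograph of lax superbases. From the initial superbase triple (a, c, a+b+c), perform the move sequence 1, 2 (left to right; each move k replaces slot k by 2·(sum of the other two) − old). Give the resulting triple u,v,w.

start (5,-5,0) = (f(1,0),f(0,1),f(1,1))
replace slot 1: 2·((-5)+0) − 5 = -15 → (-15,-5,0)
replace slot 2: 2·((-15)+0) − (-5) = -25 → (-15,-25,0)

-15,-25,0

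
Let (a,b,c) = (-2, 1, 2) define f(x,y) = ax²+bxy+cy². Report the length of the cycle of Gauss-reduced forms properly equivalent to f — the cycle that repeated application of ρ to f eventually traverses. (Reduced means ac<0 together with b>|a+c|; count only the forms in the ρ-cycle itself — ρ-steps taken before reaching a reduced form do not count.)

D = 17, ⌊√D⌋ = 4
river: ρ → (2,3,-1)
river: ρ → (-1,3,2)
river: ρ → (2,1,-2)
river: ρ → (-2,3,1)
river: ρ → (1,3,-2)
river: ρ → (-2,1,2)
ρ-cycle length = 6 (tail of 0 descent steps not counted)

6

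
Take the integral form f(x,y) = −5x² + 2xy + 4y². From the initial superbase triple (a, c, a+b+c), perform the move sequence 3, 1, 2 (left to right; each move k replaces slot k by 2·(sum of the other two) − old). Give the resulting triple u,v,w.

start (-5,4,1) = (f(1,0),f(0,1),f(1,1))
replace slot 3: 2·((-5)+4) − 1 = -3 → (-5,4,-3)
replace slot 1: 2·(4+(-3)) − (-5) = 7 → (7,4,-3)
replace slot 2: 2·(7+(-3)) − 4 = 4 → (7,4,-3)

7,4,-3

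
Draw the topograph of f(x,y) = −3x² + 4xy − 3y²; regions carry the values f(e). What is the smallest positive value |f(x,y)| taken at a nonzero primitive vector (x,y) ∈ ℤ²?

translate: b→2 (≡-4 mod 6), so (3,-4,3)→(3,2,2)
flip: (3,2,2)→(2,-2,3)
translate: b→2 (≡-2 mod 4), so (2,-2,3)→(2,2,3)
reduced (well bottom): (2,2,3) with a≤c, −a<b≤a
well minimum |f| = |-2| = 2 (negative-definite)

2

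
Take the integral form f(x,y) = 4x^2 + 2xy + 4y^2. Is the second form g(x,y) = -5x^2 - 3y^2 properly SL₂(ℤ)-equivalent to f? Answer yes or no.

D₁ = -60, D₂ = -60
f: reduced (well bottom): (4,2,4) with a≤c, −a<b≤a
g is negative-definite; reduce −g:
−g: flip: (5,0,3)→(3,0,5)
−g: reduced (well bottom): (3,0,5) with a≤c, −a<b≤a
flip sign back: reduced form of g is (-3,0,-5)
reduced forms (4, 2, 4) vs (-3, 0, -5) ⇒ inequivalent

no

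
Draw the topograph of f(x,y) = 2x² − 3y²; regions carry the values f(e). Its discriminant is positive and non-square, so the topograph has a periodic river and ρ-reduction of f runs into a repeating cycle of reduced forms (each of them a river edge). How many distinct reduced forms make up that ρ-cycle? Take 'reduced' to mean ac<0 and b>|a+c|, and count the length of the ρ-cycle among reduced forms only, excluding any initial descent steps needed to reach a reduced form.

D = 24, ⌊√D⌋ = 4
descent: ρ → (-3,0,2)
descent: ρ → (2,4,-1)  [lands on river]
river: ρ → (-1,4,2)
ρ-cycle length = 2 (tail of 2 descent steps not counted)

2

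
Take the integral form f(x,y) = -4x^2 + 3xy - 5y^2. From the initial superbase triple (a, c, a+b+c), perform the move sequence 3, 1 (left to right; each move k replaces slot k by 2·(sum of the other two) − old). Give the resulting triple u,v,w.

start (-4,-5,-6) = (f(1,0),f(0,1),f(1,1))
replace slot 3: 2·((-4)+(-5)) − (-6) = -12 → (-4,-5,-12)
replace slot 1: 2·((-5)+(-12)) − (-4) = -30 → (-30,-5,-12)

-30,-5,-12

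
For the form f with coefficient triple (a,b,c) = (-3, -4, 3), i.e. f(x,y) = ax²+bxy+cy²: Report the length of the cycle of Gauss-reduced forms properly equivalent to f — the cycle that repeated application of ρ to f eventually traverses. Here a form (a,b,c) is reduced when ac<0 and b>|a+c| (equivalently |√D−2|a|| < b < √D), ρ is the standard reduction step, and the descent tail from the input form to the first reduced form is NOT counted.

D = 52, ⌊√D⌋ = 7
descent: ρ → (3,4,-3)  [lands on river]
river: ρ → (-3,2,4)
river: ρ → (4,6,-1)
river: ρ → (-1,6,4)
river: ρ → (4,2,-3)
river: ρ → (-3,4,3)
river: ρ → (3,2,-4)
river: ρ → (-4,6,1)
river: ρ → (1,6,-4)
river: ρ → (-4,2,3)
ρ-cycle length = 10 (tail of 1 descent step not counted)

10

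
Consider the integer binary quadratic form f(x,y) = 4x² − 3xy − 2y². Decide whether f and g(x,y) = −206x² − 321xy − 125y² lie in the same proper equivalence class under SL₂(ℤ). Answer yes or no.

D₁ = 41, D₂ = 41
river cycle of f (length 10): (-2, 3, 4), (4, 5, -1), (-1, 5, 4), (4, 3, -2), (-2, 5, 2), (2, 3, -4), (-4, 5, 1), (1, 5, -4), (-4, 3, 2), (2, 5, -2)
river cycle of g (length 10): (-1, 5, 4), (4, 3, -2), (-2, 5, 2), (2, 3, -4), (-4, 5, 1), (1, 5, -4), (-4, 3, 2), (2, 5, -2), (-2, 3, 4), (4, 5, -1)
cycles coincide ⇒ equivalent

yes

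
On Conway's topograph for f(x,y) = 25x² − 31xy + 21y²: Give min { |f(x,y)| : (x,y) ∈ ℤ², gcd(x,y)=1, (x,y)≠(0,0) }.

translate: b→19 (≡-31 mod 50), so (25,-31,21)→(25,19,15)
flip: (25,19,15)→(15,-19,25)
translate: b→11 (≡-19 mod 30), so (15,-19,25)→(15,11,21)
reduced (well bottom): (15,11,21) with a≤c, −a<b≤a
well minimum = a = 15

15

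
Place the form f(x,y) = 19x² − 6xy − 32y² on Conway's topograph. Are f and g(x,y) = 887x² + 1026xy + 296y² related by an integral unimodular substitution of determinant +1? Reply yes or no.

D₁ = 2468, D₂ = 2468
river cycle of f (length 30): (19, 32, -19), (-19, 44, 7), (7, 40, -31), (-31, 22, 16), (16, 42, -11), (-11, 46, 8), (8, 34, -41), (-41, 48, 1), (1, 48, -41), (-41, 34, 8), … (20 more)
river cycle of g (length 30): (19, 32, -19), (-19, 44, 7), (7, 40, -31), (-31, 22, 16), (16, 42, -11), (-11, 46, 8), (8, 34, -41), (-41, 48, 1), (1, 48, -41), (-41, 34, 8), … (20 more)
cycles coincide ⇒ equivalent

yes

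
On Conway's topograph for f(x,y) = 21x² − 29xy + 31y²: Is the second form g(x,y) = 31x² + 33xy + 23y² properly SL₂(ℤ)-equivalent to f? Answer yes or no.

D₁ = -1763, D₂ = -1763
f: translate: b→13 (≡-29 mod 42), so (21,-29,31)→(21,13,23)
f: reduced (well bottom): (21,13,23) with a≤c, −a<b≤a
g: translate: b→-29 (≡33 mod 62), so (31,33,23)→(31,-29,21)
g: flip: (31,-29,21)→(21,29,31)
g: translate: b→-13 (≡29 mod 42), so (21,29,31)→(21,-13,23)
g: reduced (well bottom): (21,-13,23) with a≤c, −a<b≤a
reduced forms (21, 13, 23) vs (21, -13, 23) ⇒ inequivalent

no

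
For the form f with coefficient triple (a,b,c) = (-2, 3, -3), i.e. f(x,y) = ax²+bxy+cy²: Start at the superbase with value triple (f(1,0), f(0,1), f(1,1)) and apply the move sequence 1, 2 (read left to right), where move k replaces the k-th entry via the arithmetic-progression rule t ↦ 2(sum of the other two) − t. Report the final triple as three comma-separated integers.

start (-2,-3,-2) = (f(1,0),f(0,1),f(1,1))
replace slot 1: 2·((-3)+(-2)) − (-2) = -8 → (-8,-3,-2)
replace slot 2: 2·((-8)+(-2)) − (-3) = -17 → (-8,-17,-2)

-8,-17,-2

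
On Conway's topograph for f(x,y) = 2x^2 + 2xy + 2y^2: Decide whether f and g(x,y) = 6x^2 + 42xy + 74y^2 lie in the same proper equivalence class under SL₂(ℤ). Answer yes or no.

D₁ = -12, D₂ = -12
f: reduced (well bottom): (2,2,2) with a≤c, −a<b≤a
g: translate: b→6 (≡42 mod 12), so (6,42,74)→(6,6,2)
g: flip: (6,6,2)→(2,-6,6)
g: translate: b→2 (≡-6 mod 4), so (2,-6,6)→(2,2,2)
g: reduced (well bottom): (2,2,2) with a≤c, −a<b≤a
reduced forms (2, 2, 2) vs (2, 2, 2) ⇒ equivalent

yes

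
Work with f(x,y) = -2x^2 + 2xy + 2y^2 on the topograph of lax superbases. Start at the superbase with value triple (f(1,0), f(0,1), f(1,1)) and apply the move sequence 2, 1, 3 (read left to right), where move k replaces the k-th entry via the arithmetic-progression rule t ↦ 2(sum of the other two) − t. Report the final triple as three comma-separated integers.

start (-2,2,2) = (f(1,0),f(0,1),f(1,1))
replace slot 2: 2·((-2)+2) − 2 = -2 → (-2,-2,2)
replace slot 1: 2·((-2)+2) − (-2) = 2 → (2,-2,2)
replace slot 3: 2·(2+(-2)) − 2 = -2 → (2,-2,-2)

2,-2,-2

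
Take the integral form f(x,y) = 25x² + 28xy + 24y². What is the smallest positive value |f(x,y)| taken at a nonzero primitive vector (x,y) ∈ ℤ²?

translate: b→-22 (≡28 mod 50), so (25,28,24)→(25,-22,21)
flip: (25,-22,21)→(21,22,25)
translate: b→-20 (≡22 mod 42), so (21,22,25)→(21,-20,24)
reduced (well bottom): (21,-20,24) with a≤c, −a<b≤a
well minimum = a = 21

21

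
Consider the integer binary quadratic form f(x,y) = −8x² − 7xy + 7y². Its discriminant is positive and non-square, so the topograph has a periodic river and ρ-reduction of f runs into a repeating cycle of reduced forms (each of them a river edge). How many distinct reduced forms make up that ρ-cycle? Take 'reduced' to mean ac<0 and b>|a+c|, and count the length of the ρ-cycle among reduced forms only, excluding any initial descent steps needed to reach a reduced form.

D = 273, ⌊√D⌋ = 16
descent: ρ → (7,7,-8)  [lands on river]
river: ρ → (-8,9,6)
river: ρ → (6,15,-2)
river: ρ → (-2,13,13)
river: ρ → (13,13,-2)
river: ρ → (-2,15,6)
river: ρ → (6,9,-8)
river: ρ → (-8,7,7)
ρ-cycle length = 8 (tail of 1 descent step not counted)

8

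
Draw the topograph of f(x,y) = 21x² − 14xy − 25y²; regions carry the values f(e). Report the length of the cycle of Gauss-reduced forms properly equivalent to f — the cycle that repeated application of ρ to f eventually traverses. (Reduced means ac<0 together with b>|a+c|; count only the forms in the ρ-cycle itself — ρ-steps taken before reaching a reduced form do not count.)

D = 2296, ⌊√D⌋ = 47
descent: ρ → (-25,14,21)  [lands on river]
river: ρ → (21,28,-18)
river: ρ → (-18,44,5)
river: ρ → (5,46,-9)
river: ρ → (-9,44,10)
river: ρ → (10,36,-25)
ρ-cycle length = 6 (tail of 1 descent step not counted)

6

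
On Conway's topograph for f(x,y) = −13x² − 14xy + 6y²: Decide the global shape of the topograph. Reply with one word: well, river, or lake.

D = b²−4ac = (-14)² − 4·(-13)·6 = 508
D > 0 non-square ⇒ indefinite ⇒ periodic river

river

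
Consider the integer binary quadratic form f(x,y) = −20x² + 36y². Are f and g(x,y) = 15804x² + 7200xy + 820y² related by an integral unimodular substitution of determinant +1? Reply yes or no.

D₁ = 2880, D₂ = 2880
river cycle of f (length 6): (-20, 40, 16), (16, 24, -36), (-36, 48, 4), (4, 48, -36), (-36, 24, 16), (16, 40, -20)
river cycle of g (length 6): (16, 40, -20), (-20, 40, 16), (16, 24, -36), (-36, 48, 4), (4, 48, -36), (-36, 24, 16)
cycles coincide ⇒ equivalent

yes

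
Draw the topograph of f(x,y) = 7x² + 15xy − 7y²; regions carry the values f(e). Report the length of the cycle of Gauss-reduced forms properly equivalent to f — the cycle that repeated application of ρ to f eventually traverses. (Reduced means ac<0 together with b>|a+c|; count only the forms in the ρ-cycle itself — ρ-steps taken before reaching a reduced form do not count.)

D = 421, ⌊√D⌋ = 20
river: ρ → (-7,13,9)
river: ρ → (9,5,-11)
river: ρ → (-11,17,3)
river: ρ → (3,19,-5)
river: ρ → (-5,11,15)
river: ρ → (15,19,-1)
river: ρ → (-1,19,15)
river: ρ → (15,11,-5)
river: ρ → (-5,19,3)
river: ρ → (3,17,-11)
river: ρ → (-11,5,9)
river: ρ → (9,13,-7)
river: ρ → (-7,15,7)
river: ρ → (7,13,-9)
river: ρ → (-9,5,11)
river: ρ → (11,17,-3)
river: ρ → (-3,19,5)
river: ρ → (5,11,-15)
river: ρ → (-15,19,1)
river: ρ → (1,19,-15)
river: ρ → (-15,11,5)
river: ρ → (5,19,-3)
river: ρ → (-3,17,11)
river: ρ → (11,5,-9)
river: ρ → (-9,13,7)
river: ρ → (7,15,-7)
ρ-cycle length = 26 (tail of 0 descent steps not counted)

26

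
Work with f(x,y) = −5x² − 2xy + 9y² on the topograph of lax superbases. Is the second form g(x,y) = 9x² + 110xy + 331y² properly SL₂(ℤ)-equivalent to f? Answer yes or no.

D₁ = 184, D₂ = 184
river cycle of f (length 12): (-5, 8, 6), (6, 4, -7), (-7, 10, 3), (3, 8, -10), (-10, 12, 1), (1, 12, -10), (-10, 8, 3), (3, 10, -7), (-7, 4, 6), (6, 8, -5), … (2 more)
river cycle of g (length 12): (-5, 8, 6), (6, 4, -7), (-7, 10, 3), (3, 8, -10), (-10, 12, 1), (1, 12, -10), (-10, 8, 3), (3, 10, -7), (-7, 4, 6), (6, 8, -5), … (2 more)
cycles coincide ⇒ equivalent

yes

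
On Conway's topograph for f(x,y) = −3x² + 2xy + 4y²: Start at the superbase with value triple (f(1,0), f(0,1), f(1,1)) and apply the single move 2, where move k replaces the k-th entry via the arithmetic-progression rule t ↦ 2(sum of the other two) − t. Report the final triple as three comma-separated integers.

start (-3,4,3) = (f(1,0),f(0,1),f(1,1))
replace slot 2: 2·((-3)+3) − 4 = -4 → (-3,-4,3)

-3,-4,3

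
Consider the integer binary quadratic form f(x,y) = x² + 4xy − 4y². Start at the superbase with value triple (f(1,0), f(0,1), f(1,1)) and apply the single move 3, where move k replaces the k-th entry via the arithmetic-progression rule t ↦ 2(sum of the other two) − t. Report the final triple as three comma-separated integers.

start (1,-4,1) = (f(1,0),f(0,1),f(1,1))
replace slot 3: 2·(1+(-4)) − 1 = -7 → (1,-4,-7)

1,-4,-7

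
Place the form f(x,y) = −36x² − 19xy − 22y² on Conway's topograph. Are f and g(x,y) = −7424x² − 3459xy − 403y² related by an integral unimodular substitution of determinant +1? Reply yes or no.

D₁ = -2807, D₂ = -2807
f is negative-definite; reduce −f:
−f: flip: (36,19,22)→(22,-19,36)
−f: reduced (well bottom): (22,-19,36) with a≤c, −a<b≤a
flip sign back: reduced form of f is (-22,19,-36)
g is negative-definite; reduce −g:
−g: flip: (7424,3459,403)→(403,-3459,7424)
−g: translate: b→-235 (≡-3459 mod 806), so (403,-3459,7424)→(403,-235,36)
−g: flip: (403,-235,36)→(36,235,403)
−g: translate: b→19 (≡235 mod 72), so (36,235,403)→(36,19,22)
−g: flip: (36,19,22)→(22,-19,36)
−g: reduced (well bottom): (22,-19,36) with a≤c, −a<b≤a
flip sign back: reduced form of g is (-22,19,-36)
reduced forms (-22, 19, -36) vs (-22, 19, -36) ⇒ equivalent

yes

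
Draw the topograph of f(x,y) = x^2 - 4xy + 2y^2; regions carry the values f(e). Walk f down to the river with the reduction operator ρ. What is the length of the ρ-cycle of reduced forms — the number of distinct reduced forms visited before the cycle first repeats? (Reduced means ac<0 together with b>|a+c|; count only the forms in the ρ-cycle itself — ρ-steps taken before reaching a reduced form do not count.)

D = 8, ⌊√D⌋ = 2
descent: ρ → (2,0,-1)
descent: ρ → (-1,2,1)  [lands on river]
river: ρ → (1,2,-1)
ρ-cycle length = 2 (tail of 2 descent steps not counted)

2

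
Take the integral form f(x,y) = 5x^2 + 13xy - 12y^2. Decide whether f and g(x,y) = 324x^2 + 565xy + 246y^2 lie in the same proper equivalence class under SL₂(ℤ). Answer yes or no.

D₁ = 409, D₂ = 409
river cycle of f (length 54): (-12, 11, 6), (6, 13, -10), (-10, 7, 9), (9, 11, -8), (-8, 5, 12), (12, 19, -1), (-1, 19, 12), (12, 5, -8), (-8, 11, 9), (9, 7, -10), … (44 more)
river cycle of g (length 54): (5, 13, -12), (-12, 11, 6), (6, 13, -10), (-10, 7, 9), (9, 11, -8), (-8, 5, 12), (12, 19, -1), (-1, 19, 12), (12, 5, -8), (-8, 11, 9), … (44 more)
cycles coincide ⇒ equivalent

yes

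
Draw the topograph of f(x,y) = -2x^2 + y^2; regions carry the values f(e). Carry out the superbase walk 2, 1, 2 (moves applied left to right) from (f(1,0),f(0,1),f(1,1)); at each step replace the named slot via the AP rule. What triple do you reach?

start (-2,1,-1) = (f(1,0),f(0,1),f(1,1))
replace slot 2: 2·((-2)+(-1)) − 1 = -7 → (-2,-7,-1)
replace slot 1: 2·((-7)+(-1)) − (-2) = -14 → (-14,-7,-1)
replace slot 2: 2·((-14)+(-1)) − (-7) = -23 → (-14,-23,-1)

-14,-23,-1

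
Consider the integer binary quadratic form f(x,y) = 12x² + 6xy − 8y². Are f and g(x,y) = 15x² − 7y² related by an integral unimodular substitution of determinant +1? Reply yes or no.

D₁ = 420, D₂ = 420
river cycle of f (length 6): (-8, 10, 10), (10, 10, -8), (-8, 6, 12), (12, 18, -2), (-2, 18, 12), (12, 6, -8)
river cycle of g (length 4): (-7, 14, 8), (8, 18, -3), (-3, 18, 8), (8, 14, -7)
cycles differ ⇒ inequivalent

no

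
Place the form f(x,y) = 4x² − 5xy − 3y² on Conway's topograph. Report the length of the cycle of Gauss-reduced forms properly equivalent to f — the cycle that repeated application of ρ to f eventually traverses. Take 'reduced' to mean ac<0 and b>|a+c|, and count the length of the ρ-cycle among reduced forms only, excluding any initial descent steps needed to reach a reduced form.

D = 73, ⌊√D⌋ = 8
descent: ρ → (-3,5,4)  [lands on river]
river: ρ → (4,3,-4)
river: ρ → (-4,5,3)
river: ρ → (3,7,-2)
river: ρ → (-2,5,6)
river: ρ → (6,7,-1)
river: ρ → (-1,7,6)
river: ρ → (6,5,-2)
river: ρ → (-2,7,3)
river: ρ → (3,5,-4)
river: ρ → (-4,3,4)
river: ρ → (4,5,-3)
river: ρ → (-3,7,2)
river: ρ → (2,5,-6)
river: ρ → (-6,7,1)
river: ρ → (1,7,-6)
river: ρ → (-6,5,2)
river: ρ → (2,7,-3)
ρ-cycle length = 18 (tail of 1 descent step not counted)

18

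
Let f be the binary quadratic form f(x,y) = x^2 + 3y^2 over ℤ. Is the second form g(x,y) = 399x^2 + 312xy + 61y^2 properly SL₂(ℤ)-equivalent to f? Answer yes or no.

D₁ = -12, D₂ = -12
f: reduced (well bottom): (1,0,3) with a≤c, −a<b≤a
g: flip: (399,312,61)→(61,-312,399)
g: translate: b→54 (≡-312 mod 122), so (61,-312,399)→(61,54,12)
g: flip: (61,54,12)→(12,-54,61)
g: translate: b→-6 (≡-54 mod 24), so (12,-54,61)→(12,-6,1)
g: flip: (12,-6,1)→(1,6,12)
g: translate: b→0 (≡6 mod 2), so (1,6,12)→(1,0,3)
g: reduced (well bottom): (1,0,3) with a≤c, −a<b≤a
reduced forms (1, 0, 3) vs (1, 0, 3) ⇒ equivalent

yes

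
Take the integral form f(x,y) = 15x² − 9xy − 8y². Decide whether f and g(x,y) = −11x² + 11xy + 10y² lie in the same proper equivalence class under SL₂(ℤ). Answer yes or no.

D₁ = 561, D₂ = 561
river cycle of f (length 10): (-8, 9, 15), (15, 21, -2), (-2, 23, 4), (4, 17, -17), (-17, 17, 4), (4, 23, -2), (-2, 21, 15), (15, 9, -8), (-8, 23, 1), (1, 23, -8)
river cycle of g (length 16): (10, 9, -12), (-12, 15, 7), (7, 13, -14), (-14, 15, 6), (6, 21, -5), (-5, 19, 10), (10, 21, -3), (-3, 21, 10), (10, 19, -5), (-5, 21, 6), … (6 more)
cycles differ ⇒ inequivalent

no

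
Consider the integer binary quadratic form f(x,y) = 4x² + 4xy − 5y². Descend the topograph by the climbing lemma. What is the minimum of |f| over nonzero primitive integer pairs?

river: ρ → (-5,6,3)
river: ρ → (3,6,-5)
river: ρ → (-5,4,4)
river: ρ → (4,4,-5)
closes: descent 0, river 4
min |a| on river = 3

3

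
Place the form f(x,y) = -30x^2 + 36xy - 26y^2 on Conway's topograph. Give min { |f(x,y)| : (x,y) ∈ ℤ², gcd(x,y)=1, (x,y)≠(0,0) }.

translate: b→24 (≡-36 mod 60), so (30,-36,26)→(30,24,20)
flip: (30,24,20)→(20,-24,30)
translate: b→16 (≡-24 mod 40), so (20,-24,30)→(20,16,26)
reduced (well bottom): (20,16,26) with a≤c, −a<b≤a
well minimum |f| = |-20| = 20 (negative-definite)

20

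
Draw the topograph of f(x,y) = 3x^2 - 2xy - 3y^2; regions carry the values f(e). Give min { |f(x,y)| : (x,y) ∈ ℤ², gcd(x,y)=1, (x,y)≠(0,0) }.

descent: ρ → (-3,2,3)  [lands on river]
river: ρ → (3,4,-2)
river: ρ → (-2,4,3)
river: ρ → (3,2,-3)
river: ρ → (-3,4,2)
river: ρ → (2,4,-3)
closes: descent 1, river 6
min |a| on river = 2

2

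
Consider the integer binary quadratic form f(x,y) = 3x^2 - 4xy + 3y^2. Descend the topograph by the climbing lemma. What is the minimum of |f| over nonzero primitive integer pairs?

translate: b→2 (≡-4 mod 6), so (3,-4,3)→(3,2,2)
flip: (3,2,2)→(2,-2,3)
translate: b→2 (≡-2 mod 4), so (2,-2,3)→(2,2,3)
reduced (well bottom): (2,2,3) with a≤c, −a<b≤a
well minimum = a = 2

2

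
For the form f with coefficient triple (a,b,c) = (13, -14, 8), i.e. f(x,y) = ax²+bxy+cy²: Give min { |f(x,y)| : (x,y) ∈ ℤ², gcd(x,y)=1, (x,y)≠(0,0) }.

translate: b→12 (≡-14 mod 26), so (13,-14,8)→(13,12,7)
flip: (13,12,7)→(7,-12,13)
translate: b→2 (≡-12 mod 14), so (7,-12,13)→(7,2,8)
reduced (well bottom): (7,2,8) with a≤c, −a<b≤a
well minimum = a = 7

7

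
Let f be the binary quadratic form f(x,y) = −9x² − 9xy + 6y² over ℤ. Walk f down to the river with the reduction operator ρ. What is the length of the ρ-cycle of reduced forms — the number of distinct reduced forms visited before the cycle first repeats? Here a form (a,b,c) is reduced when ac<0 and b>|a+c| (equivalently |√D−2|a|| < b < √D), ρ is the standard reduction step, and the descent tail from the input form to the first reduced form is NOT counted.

D = 297, ⌊√D⌋ = 17
descent: ρ → (6,9,-9)  [lands on river]
river: ρ → (-9,9,6)
river: ρ → (6,15,-3)
river: ρ → (-3,15,6)
ρ-cycle length = 4 (tail of 1 descent step not counted)

4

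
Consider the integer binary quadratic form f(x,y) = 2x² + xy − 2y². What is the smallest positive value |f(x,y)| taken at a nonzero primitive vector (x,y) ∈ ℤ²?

river: ρ → (-2,3,1)
river: ρ → (1,3,-2)
river: ρ → (-2,1,2)
river: ρ → (2,3,-1)
river: ρ → (-1,3,2)
river: ρ → (2,1,-2)
closes: descent 0, river 6
min |a| on river = 1

1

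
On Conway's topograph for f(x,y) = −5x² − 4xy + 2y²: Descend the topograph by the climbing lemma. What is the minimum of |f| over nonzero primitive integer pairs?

descent: ρ → (2,4,-5)  [lands on river]
river: ρ → (-5,6,1)
river: ρ → (1,6,-5)
river: ρ → (-5,4,2)
closes: descent 1, river 4
min |a| on river = 1

1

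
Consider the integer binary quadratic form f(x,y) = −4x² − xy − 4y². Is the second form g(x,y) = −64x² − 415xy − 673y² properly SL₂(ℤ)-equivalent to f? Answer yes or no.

D₁ = -63, D₂ = -63
f is negative-definite; reduce −f:
−f: reduced (well bottom): (4,1,4) with a≤c, −a<b≤a
flip sign back: reduced form of f is (-4,-1,-4)
g is negative-definite; reduce −g:
−g: translate: b→31 (≡415 mod 128), so (64,415,673)→(64,31,4)
−g: flip: (64,31,4)→(4,-31,64)
−g: translate: b→1 (≡-31 mod 8), so (4,-31,64)→(4,1,4)
−g: reduced (well bottom): (4,1,4) with a≤c, −a<b≤a
flip sign back: reduced form of g is (-4,-1,-4)
reduced forms (-4, -1, -4) vs (-4, -1, -4) ⇒ equivalent

yes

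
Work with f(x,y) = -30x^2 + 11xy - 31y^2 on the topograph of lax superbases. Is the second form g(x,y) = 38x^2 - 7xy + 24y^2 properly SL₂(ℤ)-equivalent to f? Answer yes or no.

D₁ = -3599, D₂ = -3599
f is negative-definite; reduce −f:
−f: reduced (well bottom): (30,-11,31) with a≤c, −a<b≤a
flip sign back: reduced form of f is (-30,11,-31)
g: flip: (38,-7,24)→(24,7,38)
g: reduced (well bottom): (24,7,38) with a≤c, −a<b≤a
reduced forms (-30, 11, -31) vs (24, 7, 38) ⇒ inequivalent

no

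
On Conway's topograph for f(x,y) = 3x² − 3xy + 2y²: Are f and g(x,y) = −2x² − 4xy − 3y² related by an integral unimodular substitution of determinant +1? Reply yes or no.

D₁ = -15, D₂ = -8
discriminants differ ⇒ not SL₂(ℤ)-equivalent

no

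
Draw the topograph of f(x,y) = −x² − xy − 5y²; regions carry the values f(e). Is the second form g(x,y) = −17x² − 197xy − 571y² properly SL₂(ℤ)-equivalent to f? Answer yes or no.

D₁ = -19, D₂ = -19
f is negative-definite; reduce −f:
−f: reduced (well bottom): (1,1,5) with a≤c, −a<b≤a
flip sign back: reduced form of f is (-1,-1,-5)
g is negative-definite; reduce −g:
−g: translate: b→-7 (≡197 mod 34), so (17,197,571)→(17,-7,1)
−g: flip: (17,-7,1)→(1,7,17)
−g: translate: b→1 (≡7 mod 2), so (1,7,17)→(1,1,5)
−g: reduced (well bottom): (1,1,5) with a≤c, −a<b≤a
flip sign back: reduced form of g is (-1,-1,-5)
reduced forms (-1, -1, -5) vs (-1, -1, -5) ⇒ equivalent

yes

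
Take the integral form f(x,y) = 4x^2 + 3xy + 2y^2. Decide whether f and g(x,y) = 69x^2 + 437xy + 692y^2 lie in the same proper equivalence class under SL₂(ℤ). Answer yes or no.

D₁ = -23, D₂ = -23
f: flip: (4,3,2)→(2,-3,4)
f: translate: b→1 (≡-3 mod 4), so (2,-3,4)→(2,1,3)
f: reduced (well bottom): (2,1,3) with a≤c, −a<b≤a
g: translate: b→23 (≡437 mod 138), so (69,437,692)→(69,23,2)
g: flip: (69,23,2)→(2,-23,69)
g: translate: b→1 (≡-23 mod 4), so (2,-23,69)→(2,1,3)
g: reduced (well bottom): (2,1,3) with a≤c, −a<b≤a
reduced forms (2, 1, 3) vs (2, 1, 3) ⇒ equivalent

yes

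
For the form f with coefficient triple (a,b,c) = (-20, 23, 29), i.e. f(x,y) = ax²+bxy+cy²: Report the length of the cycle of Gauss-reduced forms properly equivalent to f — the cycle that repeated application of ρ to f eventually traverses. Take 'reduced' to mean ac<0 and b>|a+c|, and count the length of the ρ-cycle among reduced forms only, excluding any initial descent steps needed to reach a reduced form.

D = 2849, ⌊√D⌋ = 53
river: ρ → (29,35,-14)
river: ρ → (-14,49,8)
river: ρ → (8,47,-20)
river: ρ → (-20,33,22)
river: ρ → (22,11,-31)
river: ρ → (-31,51,2)
river: ρ → (2,53,-5)
river: ρ → (-5,47,32)
river: ρ → (32,17,-20)
river: ρ → (-20,23,29)
ρ-cycle length = 10 (tail of 0 descent steps not counted)

10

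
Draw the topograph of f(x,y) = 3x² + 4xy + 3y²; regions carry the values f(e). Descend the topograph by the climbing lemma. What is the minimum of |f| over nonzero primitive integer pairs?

translate: b→-2 (≡4 mod 6), so (3,4,3)→(3,-2,2)
flip: (3,-2,2)→(2,2,3)
reduced (well bottom): (2,2,3) with a≤c, −a<b≤a
well minimum = a = 2

2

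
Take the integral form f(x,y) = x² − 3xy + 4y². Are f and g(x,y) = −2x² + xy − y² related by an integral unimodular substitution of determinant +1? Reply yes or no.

D₁ = -7, D₂ = -7
f: translate: b→1 (≡-3 mod 2), so (1,-3,4)→(1,1,2)
f: reduced (well bottom): (1,1,2) with a≤c, −a<b≤a
g is negative-definite; reduce −g:
−g: flip: (2,-1,1)→(1,1,2)
−g: reduced (well bottom): (1,1,2) with a≤c, −a<b≤a
flip sign back: reduced form of g is (-1,-1,-2)
reduced forms (1, 1, 2) vs (-1, -1, -2) ⇒ inequivalent

no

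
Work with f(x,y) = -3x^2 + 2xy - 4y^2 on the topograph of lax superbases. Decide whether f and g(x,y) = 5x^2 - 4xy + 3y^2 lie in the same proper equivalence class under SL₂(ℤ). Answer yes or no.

D₁ = -44, D₂ = -44
f is negative-definite; reduce −f:
−f: reduced (well bottom): (3,-2,4) with a≤c, −a<b≤a
flip sign back: reduced form of f is (-3,2,-4)
g: flip: (5,-4,3)→(3,4,5)
g: translate: b→-2 (≡4 mod 6), so (3,4,5)→(3,-2,4)
g: reduced (well bottom): (3,-2,4) with a≤c, −a<b≤a
reduced forms (-3, 2, -4) vs (3, -2, 4) ⇒ inequivalent

no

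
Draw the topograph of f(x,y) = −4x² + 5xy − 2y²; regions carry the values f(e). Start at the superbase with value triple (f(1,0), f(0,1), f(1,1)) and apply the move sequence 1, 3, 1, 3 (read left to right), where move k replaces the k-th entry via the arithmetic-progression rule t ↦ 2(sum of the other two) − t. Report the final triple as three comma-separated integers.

start (-4,-2,-1) = (f(1,0),f(0,1),f(1,1))
replace slot 1: 2·((-2)+(-1)) − (-4) = -2 → (-2,-2,-1)
replace slot 3: 2·((-2)+(-2)) − (-1) = -7 → (-2,-2,-7)
replace slot 1: 2·((-2)+(-7)) − (-2) = -16 → (-16,-2,-7)
replace slot 3: 2·((-16)+(-2)) − (-7) = -29 → (-16,-2,-29)

-16,-2,-29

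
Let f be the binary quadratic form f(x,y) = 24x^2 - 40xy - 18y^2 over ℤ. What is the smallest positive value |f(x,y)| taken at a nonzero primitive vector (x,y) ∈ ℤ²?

descent: ρ → (-18,40,24)  [lands on river]
river: ρ → (24,56,-2)
river: ρ → (-2,56,24)
river: ρ → (24,40,-18)
river: ρ → (-18,32,32)
river: ρ → (32,32,-18)
closes: descent 1, river 6
min |a| on river = 2

2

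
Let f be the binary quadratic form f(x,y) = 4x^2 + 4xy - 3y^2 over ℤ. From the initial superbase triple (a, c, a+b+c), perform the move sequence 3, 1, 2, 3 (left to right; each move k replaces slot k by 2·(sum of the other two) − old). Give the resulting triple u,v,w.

start (4,-3,5) = (f(1,0),f(0,1),f(1,1))
replace slot 3: 2·(4+(-3)) − 5 = -3 → (4,-3,-3)
replace slot 1: 2·((-3)+(-3)) − 4 = -16 → (-16,-3,-3)
replace slot 2: 2·((-16)+(-3)) − (-3) = -35 → (-16,-35,-3)
replace slot 3: 2·((-16)+(-35)) − (-3) = -99 → (-16,-35,-99)

-16,-35,-99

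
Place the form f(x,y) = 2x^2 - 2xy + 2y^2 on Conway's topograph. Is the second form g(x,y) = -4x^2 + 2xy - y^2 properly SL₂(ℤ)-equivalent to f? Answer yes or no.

D₁ = -12, D₂ = -12
f: translate: b→2 (≡-2 mod 4), so (2,-2,2)→(2,2,2)
f: reduced (well bottom): (2,2,2) with a≤c, −a<b≤a
g is negative-definite; reduce −g:
−g: flip: (4,-2,1)→(1,2,4)
−g: translate: b→0 (≡2 mod 2), so (1,2,4)→(1,0,3)
−g: reduced (well bottom): (1,0,3) with a≤c, −a<b≤a
flip sign back: reduced form of g is (-1,0,-3)
reduced forms (2, 2, 2) vs (-1, 0, -3) ⇒ inequivalent

no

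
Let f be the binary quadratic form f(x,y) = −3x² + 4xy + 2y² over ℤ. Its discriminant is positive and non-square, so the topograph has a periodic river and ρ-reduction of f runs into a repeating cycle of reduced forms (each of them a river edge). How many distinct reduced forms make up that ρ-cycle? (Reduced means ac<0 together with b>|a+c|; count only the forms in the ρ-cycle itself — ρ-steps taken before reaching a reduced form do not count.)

D = 40, ⌊√D⌋ = 6
river: ρ → (2,4,-3)
river: ρ → (-3,2,3)
river: ρ → (3,4,-2)
river: ρ → (-2,4,3)
river: ρ → (3,2,-3)
river: ρ → (-3,4,2)
ρ-cycle length = 6 (tail of 0 descent steps not counted)

6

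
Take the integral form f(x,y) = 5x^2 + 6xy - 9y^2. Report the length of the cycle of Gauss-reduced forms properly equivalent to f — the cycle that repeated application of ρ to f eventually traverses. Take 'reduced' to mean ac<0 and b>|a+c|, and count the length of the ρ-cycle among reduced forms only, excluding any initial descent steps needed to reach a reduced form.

D = 216, ⌊√D⌋ = 14
river: ρ → (-9,12,2)
river: ρ → (2,12,-9)
river: ρ → (-9,6,5)
river: ρ → (5,14,-1)
river: ρ → (-1,14,5)
river: ρ → (5,6,-9)
ρ-cycle length = 6 (tail of 0 descent steps not counted)

6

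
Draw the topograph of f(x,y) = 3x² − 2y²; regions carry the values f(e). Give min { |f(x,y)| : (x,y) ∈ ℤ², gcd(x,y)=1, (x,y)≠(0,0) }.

descent: ρ → (-2,4,1)  [lands on river]
river: ρ → (1,4,-2)
closes: descent 1, river 2
min |a| on river = 1

1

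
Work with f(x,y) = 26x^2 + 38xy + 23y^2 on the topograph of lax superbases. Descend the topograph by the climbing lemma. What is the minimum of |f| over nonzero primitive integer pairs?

translate: b→-14 (≡38 mod 52), so (26,38,23)→(26,-14,11)
flip: (26,-14,11)→(11,14,26)
translate: b→-8 (≡14 mod 22), so (11,14,26)→(11,-8,23)
reduced (well bottom): (11,-8,23) with a≤c, −a<b≤a
well minimum = a = 11

11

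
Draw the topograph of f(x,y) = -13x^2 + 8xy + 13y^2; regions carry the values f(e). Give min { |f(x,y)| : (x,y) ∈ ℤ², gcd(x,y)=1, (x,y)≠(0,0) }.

river: ρ → (13,18,-8)
river: ρ → (-8,14,17)
river: ρ → (17,20,-5)
river: ρ → (-5,20,17)
river: ρ → (17,14,-8)
river: ρ → (-8,18,13)
river: ρ → (13,8,-13)
river: ρ → (-13,18,8)
river: ρ → (8,14,-17)
river: ρ → (-17,20,5)
river: ρ → (5,20,-17)
river: ρ → (-17,14,8)
river: ρ → (8,18,-13)
river: ρ → (-13,8,13)
closes: descent 0, river 14
min |a| on river = 5

5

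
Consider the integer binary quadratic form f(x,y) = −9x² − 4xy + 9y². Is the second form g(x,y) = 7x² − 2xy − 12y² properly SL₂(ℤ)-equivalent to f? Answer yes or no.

D₁ = 340, D₂ = 340
river cycle of f (length 10): (9, 4, -9), (-9, 14, 4), (4, 18, -1), (-1, 18, 4), (4, 14, -9), (-9, 4, 9), (9, 14, -4), (-4, 18, 1), (1, 18, -4), (-4, 14, 9)
river cycle of g (length 14): (7, 12, -7), (-7, 16, 3), (3, 14, -12), (-12, 10, 5), (5, 10, -12), (-12, 14, 3), (3, 16, -7), (-7, 12, 7), (7, 16, -3), (-3, 14, 12), … (4 more)
cycles differ ⇒ inequivalent

no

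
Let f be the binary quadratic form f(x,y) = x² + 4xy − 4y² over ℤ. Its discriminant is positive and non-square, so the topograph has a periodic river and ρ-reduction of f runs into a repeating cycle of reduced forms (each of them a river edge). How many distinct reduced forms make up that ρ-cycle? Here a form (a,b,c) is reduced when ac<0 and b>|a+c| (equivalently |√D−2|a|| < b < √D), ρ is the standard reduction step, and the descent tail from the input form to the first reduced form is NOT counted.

D = 32, ⌊√D⌋ = 5
river: ρ → (-4,4,1)
river: ρ → (1,4,-4)
ρ-cycle length = 2 (tail of 0 descent steps not counted)

2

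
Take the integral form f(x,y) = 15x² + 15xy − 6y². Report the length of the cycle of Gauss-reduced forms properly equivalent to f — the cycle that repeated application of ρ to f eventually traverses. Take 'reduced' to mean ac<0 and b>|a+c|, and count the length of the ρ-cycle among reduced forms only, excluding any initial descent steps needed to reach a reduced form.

D = 585, ⌊√D⌋ = 24
river: ρ → (-6,21,6)
river: ρ → (6,15,-15)
river: ρ → (-15,15,6)
river: ρ → (6,21,-6)
river: ρ → (-6,15,15)
river: ρ → (15,15,-6)
ρ-cycle length = 6 (tail of 0 descent steps not counted)

6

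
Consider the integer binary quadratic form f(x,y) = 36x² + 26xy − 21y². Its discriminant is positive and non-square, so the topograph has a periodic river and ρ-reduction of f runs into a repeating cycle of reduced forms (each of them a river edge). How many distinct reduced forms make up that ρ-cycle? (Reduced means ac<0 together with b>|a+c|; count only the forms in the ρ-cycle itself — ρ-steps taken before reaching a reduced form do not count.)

D = 3700, ⌊√D⌋ = 60
river: ρ → (-21,58,4)
river: ρ → (4,54,-49)
river: ρ → (-49,44,9)
river: ρ → (9,46,-44)
river: ρ → (-44,42,11)
river: ρ → (11,46,-36)
river: ρ → (-36,26,21)
river: ρ → (21,58,-4)
river: ρ → (-4,54,49)
river: ρ → (49,44,-9)
river: ρ → (-9,46,44)
river: ρ → (44,42,-11)
river: ρ → (-11,46,36)
river: ρ → (36,26,-21)
ρ-cycle length = 14 (tail of 0 descent steps not counted)

14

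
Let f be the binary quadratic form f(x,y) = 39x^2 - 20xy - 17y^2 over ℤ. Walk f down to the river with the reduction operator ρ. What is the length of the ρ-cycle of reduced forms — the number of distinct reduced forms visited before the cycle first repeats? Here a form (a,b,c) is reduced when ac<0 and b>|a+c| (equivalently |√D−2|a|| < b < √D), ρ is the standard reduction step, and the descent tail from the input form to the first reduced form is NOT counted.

D = 3052, ⌊√D⌋ = 55
descent: ρ → (-17,54,2)  [lands on river]
river: ρ → (2,54,-17)
river: ρ → (-17,48,11)
river: ρ → (11,40,-33)
river: ρ → (-33,26,18)
river: ρ → (18,46,-13)
river: ρ → (-13,32,39)
river: ρ → (39,46,-6)
river: ρ → (-6,50,23)
river: ρ → (23,42,-14)
river: ρ → (-14,42,23)
river: ρ → (23,50,-6)
river: ρ → (-6,46,39)
river: ρ → (39,32,-13)
river: ρ → (-13,46,18)
river: ρ → (18,26,-33)
river: ρ → (-33,40,11)
river: ρ → (11,48,-17)
ρ-cycle length = 18 (tail of 1 descent step not counted)

18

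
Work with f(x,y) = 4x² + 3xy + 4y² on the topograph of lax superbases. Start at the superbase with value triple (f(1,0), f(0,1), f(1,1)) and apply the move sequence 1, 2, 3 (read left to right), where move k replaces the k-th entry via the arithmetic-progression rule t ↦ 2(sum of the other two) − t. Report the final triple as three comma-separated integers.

start (4,4,11) = (f(1,0),f(0,1),f(1,1))
replace slot 1: 2·(4+11) − 4 = 26 → (26,4,11)
replace slot 2: 2·(26+11) − 4 = 70 → (26,70,11)
replace slot 3: 2·(26+70) − 11 = 181 → (26,70,181)

26,70,181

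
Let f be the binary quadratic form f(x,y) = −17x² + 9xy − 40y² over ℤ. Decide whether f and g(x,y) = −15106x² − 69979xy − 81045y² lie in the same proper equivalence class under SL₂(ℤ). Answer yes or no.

D₁ = -2639, D₂ = -2639
f is negative-definite; reduce −f:
−f: reduced (well bottom): (17,-9,40) with a≤c, −a<b≤a
flip sign back: reduced form of f is (-17,9,-40)
g is negative-definite; reduce −g:
−g: translate: b→9555 (≡69979 mod 30212), so (15106,69979,81045)→(15106,9555,1511)
−g: flip: (15106,9555,1511)→(1511,-9555,15106)
−g: translate: b→-489 (≡-9555 mod 3022), so (1511,-9555,15106)→(1511,-489,40)
−g: flip: (1511,-489,40)→(40,489,1511)
−g: translate: b→9 (≡489 mod 80), so (40,489,1511)→(40,9,17)
−g: flip: (40,9,17)→(17,-9,40)
−g: reduced (well bottom): (17,-9,40) with a≤c, −a<b≤a
flip sign back: reduced form of g is (-17,9,-40)
reduced forms (-17, 9, -40) vs (-17, 9, -40) ⇒ equivalent

yes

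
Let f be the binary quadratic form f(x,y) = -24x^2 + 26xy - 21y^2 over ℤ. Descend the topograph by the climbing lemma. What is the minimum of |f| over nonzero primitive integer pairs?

translate: b→22 (≡-26 mod 48), so (24,-26,21)→(24,22,19)
flip: (24,22,19)→(19,-22,24)
translate: b→16 (≡-22 mod 38), so (19,-22,24)→(19,16,21)
reduced (well bottom): (19,16,21) with a≤c, −a<b≤a
well minimum |f| = |-19| = 19 (negative-definite)

19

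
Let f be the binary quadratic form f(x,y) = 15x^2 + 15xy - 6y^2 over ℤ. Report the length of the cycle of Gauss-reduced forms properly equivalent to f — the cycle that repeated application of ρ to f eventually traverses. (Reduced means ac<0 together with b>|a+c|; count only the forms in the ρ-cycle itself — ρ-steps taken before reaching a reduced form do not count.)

D = 585, ⌊√D⌋ = 24
river: ρ → (-6,21,6)
river: ρ → (6,15,-15)
river: ρ → (-15,15,6)
river: ρ → (6,21,-6)
river: ρ → (-6,15,15)
river: ρ → (15,15,-6)
ρ-cycle length = 6 (tail of 0 descent steps not counted)

6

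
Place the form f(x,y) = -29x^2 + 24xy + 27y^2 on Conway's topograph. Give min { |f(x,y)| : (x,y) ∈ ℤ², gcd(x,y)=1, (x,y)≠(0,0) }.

river: ρ → (27,30,-26)
river: ρ → (-26,22,31)
river: ρ → (31,40,-17)
river: ρ → (-17,28,43)
river: ρ → (43,58,-2)
river: ρ → (-2,58,43)
river: ρ → (43,28,-17)
river: ρ → (-17,40,31)
river: ρ → (31,22,-26)
river: ρ → (-26,30,27)
river: ρ → (27,24,-29)
river: ρ → (-29,34,22)
river: ρ → (22,54,-9)
river: ρ → (-9,54,22)
river: ρ → (22,34,-29)
river: ρ → (-29,24,27)
closes: descent 0, river 16
min |a| on river = 2

2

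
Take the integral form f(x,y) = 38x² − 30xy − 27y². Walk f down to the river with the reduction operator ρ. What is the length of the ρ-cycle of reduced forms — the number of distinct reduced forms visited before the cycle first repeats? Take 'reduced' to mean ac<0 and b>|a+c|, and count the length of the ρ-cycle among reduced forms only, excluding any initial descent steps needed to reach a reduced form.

D = 5004, ⌊√D⌋ = 70
descent: ρ → (-27,30,38)  [lands on river]
river: ρ → (38,46,-19)
river: ρ → (-19,68,5)
river: ρ → (5,62,-58)
river: ρ → (-58,54,9)
river: ρ → (9,54,-58)
river: ρ → (-58,62,5)
river: ρ → (5,68,-19)
river: ρ → (-19,46,38)
river: ρ → (38,30,-27)
river: ρ → (-27,24,41)
river: ρ → (41,58,-10)
river: ρ → (-10,62,29)
river: ρ → (29,54,-18)
river: ρ → (-18,54,29)
river: ρ → (29,62,-10)
river: ρ → (-10,58,41)
river: ρ → (41,24,-27)
ρ-cycle length = 18 (tail of 1 descent step not counted)

18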